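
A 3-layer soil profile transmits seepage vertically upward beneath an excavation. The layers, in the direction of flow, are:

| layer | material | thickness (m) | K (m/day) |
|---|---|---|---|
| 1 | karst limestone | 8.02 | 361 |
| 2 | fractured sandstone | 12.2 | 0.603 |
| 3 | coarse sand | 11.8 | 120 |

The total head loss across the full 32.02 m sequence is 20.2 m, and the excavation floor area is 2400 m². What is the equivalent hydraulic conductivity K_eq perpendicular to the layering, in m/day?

Flow is perpendicular to layering, so the layers act in series and the equivalent K is the thickness-weighted harmonic mean.
Total thickness L = 8.02 + 12.2 + 11.8 = 32.02 m.
Σ(b_i/K_i) = 8.02/361 + 12.2/0.603 + 11.8/120 = 20.35 d.
K_eq = L / Σ(b_i/K_i) = 32.02 / 20.35 = 1.573 m/day.

1.57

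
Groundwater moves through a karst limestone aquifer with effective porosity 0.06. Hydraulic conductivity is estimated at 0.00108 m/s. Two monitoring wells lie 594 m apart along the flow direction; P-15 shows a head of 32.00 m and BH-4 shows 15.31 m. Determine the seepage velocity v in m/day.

43.7

Convert K: 0.00108 m/s × 86400 = 93.31 m/day.
Hydraulic gradient i = (32.00 − 15.31) / 594 = 16.69 / 594 = 0.02810.
Darcy flux q = K · i = 93.31 × 0.02810 = 2.622 m/day.
Seepage velocity v = q / n_e = 2.622 / 0.06 = 43.70 m/day.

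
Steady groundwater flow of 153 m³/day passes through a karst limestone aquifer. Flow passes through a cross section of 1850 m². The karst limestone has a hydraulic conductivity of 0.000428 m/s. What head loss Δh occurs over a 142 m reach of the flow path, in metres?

0.318

Convert K: 0.000428 m/s × 86400 = 36.98 m/day.
From Q = K·A·i, i = Q / (K·A) = 153 / (36.98 × 1850) = 0.002236.
Head loss Δh = i · L = 0.002236 × 142 = 0.3176 m.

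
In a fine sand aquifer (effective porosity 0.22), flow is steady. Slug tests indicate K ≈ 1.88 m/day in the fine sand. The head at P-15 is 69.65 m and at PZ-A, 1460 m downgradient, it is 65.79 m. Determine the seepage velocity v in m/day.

Hydraulic gradient i = (69.65 − 65.79) / 1460 = 3.86 / 1460 = 0.002644.
Darcy flux q = K · i = 1.880 × 0.002644 = 0.004970 m/day.
Seepage velocity v = q / n_e = 0.004970 / 0.22 = 0.02259 m/day.

0.0226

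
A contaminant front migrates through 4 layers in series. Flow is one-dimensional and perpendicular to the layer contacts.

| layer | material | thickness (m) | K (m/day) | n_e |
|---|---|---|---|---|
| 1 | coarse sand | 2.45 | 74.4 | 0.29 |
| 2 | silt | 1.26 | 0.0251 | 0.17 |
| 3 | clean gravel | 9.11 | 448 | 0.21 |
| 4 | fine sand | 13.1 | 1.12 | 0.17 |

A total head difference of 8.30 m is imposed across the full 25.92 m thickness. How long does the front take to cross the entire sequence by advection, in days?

With flow normal to the layers, continuity requires the same specific discharge q through every layer.
Σ(b_i/K_i) = 2.45/74.4 + 1.26/0.0251 + 9.11/448 + 13.1/1.12 = 61.95 d.
q = Δh / Σ(b_i/K_i) = 8.30 / 61.95 = 0.1340 m/day.
In each layer the seepage velocity is v_i = q/n_i, so the layer transit time is t_i = b_i·n_i / q:
  layer 1 (coarse sand): t_1 = 2.45 × 0.29 / 0.1340 = 5.303 d
  layer 2 (silt): t_2 = 1.26 × 0.17 / 0.1340 = 1.599 d
  layer 3 (clean gravel): t_3 = 9.11 × 0.21 / 0.1340 = 14.28 d
  layer 4 (fine sand): t_4 = 13.1 × 0.17 / 0.1340 = 16.62 d
Total t = Σ t_i = 37.80 days.

37.8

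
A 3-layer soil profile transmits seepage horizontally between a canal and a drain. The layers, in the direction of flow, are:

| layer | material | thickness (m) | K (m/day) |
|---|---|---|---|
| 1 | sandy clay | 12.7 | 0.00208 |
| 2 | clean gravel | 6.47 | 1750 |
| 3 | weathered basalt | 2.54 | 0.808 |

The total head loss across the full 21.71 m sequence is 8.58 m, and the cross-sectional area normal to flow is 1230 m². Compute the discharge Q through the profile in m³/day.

1.73

Flow is perpendicular to layering, so the layers act in series and the equivalent K is the thickness-weighted harmonic mean.
Total thickness L = 12.7 + 6.47 + 2.54 = 21.71 m.
Σ(b_i/K_i) = 12.7/0.00208 + 6.47/1750 + 2.54/0.808 = 6109 d.
K_eq = L / Σ(b_i/K_i) = 21.71 / 6109 = 0.003554 m/day.
Q = K_eq · A · (Δh/L) = 0.003554 × 1230 × (8.58/21.71) = 1.728 m³/day.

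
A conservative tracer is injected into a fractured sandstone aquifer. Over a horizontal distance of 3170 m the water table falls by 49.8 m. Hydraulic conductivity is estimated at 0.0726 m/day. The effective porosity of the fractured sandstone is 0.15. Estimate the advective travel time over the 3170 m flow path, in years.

1140

Hydraulic gradient i = Δh / L = 49.8 / 3170 = 0.01571.
Darcy flux q = K · i = 0.07260 × 0.01571 = 0.001141 m/day.
Seepage velocity v = q / n_e = 0.001141 / 0.15 = 0.007604 m/day.
Travel time t = L / v = 3170 / 0.007604 = 4.169e+05 days = 1141 years.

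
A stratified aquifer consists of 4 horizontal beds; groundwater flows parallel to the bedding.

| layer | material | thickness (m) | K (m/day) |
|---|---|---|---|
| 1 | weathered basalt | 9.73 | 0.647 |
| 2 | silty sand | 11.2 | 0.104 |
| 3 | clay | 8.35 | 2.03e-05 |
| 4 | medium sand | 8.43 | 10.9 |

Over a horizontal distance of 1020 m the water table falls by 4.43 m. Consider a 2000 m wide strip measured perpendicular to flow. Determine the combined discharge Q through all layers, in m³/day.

863

Flow is parallel to layering, so each bed carries its own Darcy discharge and the transmissivities add.
Σ(K_i·b_i) = 0.647×9.73 + 0.104×11.2 + 2.03e-05×8.35 + 10.9×8.43 = 99.35 m²/day.
Hydraulic gradient i = Δh / L = 4.43 / 1020 = 0.004343.
Q = Σ(K_i·b_i) · W · i = 99.35 × 2000 × 0.004343 = 863.0 m³/day.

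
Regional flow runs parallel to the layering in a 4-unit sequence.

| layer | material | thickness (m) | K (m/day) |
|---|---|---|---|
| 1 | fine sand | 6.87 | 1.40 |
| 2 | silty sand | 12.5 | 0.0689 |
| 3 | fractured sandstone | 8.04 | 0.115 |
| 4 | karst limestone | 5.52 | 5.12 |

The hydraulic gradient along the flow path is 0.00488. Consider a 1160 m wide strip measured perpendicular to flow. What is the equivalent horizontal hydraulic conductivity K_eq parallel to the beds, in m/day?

1.20

Flow is parallel to layering, so each bed carries its own Darcy discharge and the transmissivities add.
Σ(K_i·b_i) = 1.40×6.87 + 0.0689×12.5 + 0.115×8.04 + 5.12×5.52 = 39.67 m²/day.
Total thickness b = 32.93 m, so K_eq = Σ(K_i·b_i)/b = 1.205 m/day.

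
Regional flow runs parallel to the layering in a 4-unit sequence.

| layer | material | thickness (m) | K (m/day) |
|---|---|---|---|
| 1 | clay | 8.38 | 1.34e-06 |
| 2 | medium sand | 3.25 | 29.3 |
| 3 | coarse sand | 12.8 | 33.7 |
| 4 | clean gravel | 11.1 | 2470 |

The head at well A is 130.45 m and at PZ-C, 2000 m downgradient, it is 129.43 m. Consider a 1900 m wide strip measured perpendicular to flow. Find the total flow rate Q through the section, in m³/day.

27100

Flow is parallel to layering, so each bed carries its own Darcy discharge and the transmissivities add.
Σ(K_i·b_i) = 1.34e-06×8.38 + 29.3×3.25 + 33.7×12.8 + 2470×11.1 = 27944 m²/day.
Hydraulic gradient i = (130.45 − 129.43) / 2000 = 1.02 / 2000 = 0.0005100.
Q = Σ(K_i·b_i) · W · i = 27944 × 1900 × 0.0005100 = 27077 m³/day.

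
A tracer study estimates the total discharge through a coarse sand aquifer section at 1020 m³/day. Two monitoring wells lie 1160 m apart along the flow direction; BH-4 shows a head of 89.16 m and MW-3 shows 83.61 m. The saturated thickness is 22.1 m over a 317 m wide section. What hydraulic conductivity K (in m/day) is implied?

30.4

Cross-sectional area A = 317 × 22.1 = 7006 m².
Hydraulic gradient i = (89.16 − 83.61) / 1160 = 5.55 / 1160 = 0.004784.
From Q = K·A·i, K = Q / (A·i) = 1020 / (7006 × 0.004784) = 30.43 m/day.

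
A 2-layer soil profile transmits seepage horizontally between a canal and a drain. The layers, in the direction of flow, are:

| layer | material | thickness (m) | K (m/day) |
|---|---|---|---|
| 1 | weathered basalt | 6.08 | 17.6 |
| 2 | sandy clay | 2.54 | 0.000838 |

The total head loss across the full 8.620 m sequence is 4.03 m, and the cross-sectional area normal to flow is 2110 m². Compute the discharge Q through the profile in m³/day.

2.81

Flow is perpendicular to layering, so the layers act in series and the equivalent K is the thickness-weighted harmonic mean.
Total thickness L = 6.08 + 2.54 = 8.620 m.
Σ(b_i/K_i) = 6.08/17.6 + 2.54/0.000838 = 3031 d.
K_eq = L / Σ(b_i/K_i) = 8.620 / 3031 = 0.002844 m/day.
Q = K_eq · A · (Δh/L) = 0.002844 × 2110 × (4.03/8.620) = 2.805 m³/day.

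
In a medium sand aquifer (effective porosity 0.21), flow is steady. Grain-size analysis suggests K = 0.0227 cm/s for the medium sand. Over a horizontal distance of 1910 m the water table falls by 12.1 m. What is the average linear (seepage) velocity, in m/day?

Convert K: 0.0227 cm/s × 864 = 19.61 m/day.
Hydraulic gradient i = Δh / L = 12.1 / 1910 = 0.006335.
Darcy flux q = K · i = 19.61 × 0.006335 = 0.1242 m/day.
Seepage velocity v = q / n_e = 0.1242 / 0.21 = 0.5917 m/day.

0.592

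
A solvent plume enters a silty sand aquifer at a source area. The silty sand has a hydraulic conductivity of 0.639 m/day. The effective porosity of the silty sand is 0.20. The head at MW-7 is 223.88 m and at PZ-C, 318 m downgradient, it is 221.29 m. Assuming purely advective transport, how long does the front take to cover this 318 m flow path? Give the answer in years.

Hydraulic gradient i = (223.88 − 221.29) / 318 = 2.59 / 318 = 0.008145.
Darcy flux q = K · i = 0.6390 × 0.008145 = 0.005204 m/day.
Seepage velocity v = q / n_e = 0.005204 / 0.20 = 0.02602 m/day.
Travel time t = L / v = 318 / 0.02602 = 12220 days = 33.46 years.

33.5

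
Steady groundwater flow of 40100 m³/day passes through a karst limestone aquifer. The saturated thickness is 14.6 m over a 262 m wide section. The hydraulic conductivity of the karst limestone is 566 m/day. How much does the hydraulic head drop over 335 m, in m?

6.20

Cross-sectional area A = 262 × 14.6 = 3825 m².
From Q = K·A·i, i = Q / (K·A) = 40100 / (566.0 × 3825) = 0.01852.
Head loss Δh = i · L = 0.01852 × 335 = 6.205 m.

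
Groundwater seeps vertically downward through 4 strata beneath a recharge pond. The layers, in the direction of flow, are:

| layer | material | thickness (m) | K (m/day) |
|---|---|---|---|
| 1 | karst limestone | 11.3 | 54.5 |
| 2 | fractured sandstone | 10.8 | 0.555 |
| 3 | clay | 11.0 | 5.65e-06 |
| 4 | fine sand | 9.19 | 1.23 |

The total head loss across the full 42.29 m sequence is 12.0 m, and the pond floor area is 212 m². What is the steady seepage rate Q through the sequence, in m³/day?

Flow is perpendicular to layering, so the layers act in series and the equivalent K is the thickness-weighted harmonic mean.
Total thickness L = 11.3 + 10.8 + 11.0 + 9.19 = 42.29 m.
Σ(b_i/K_i) = 11.3/54.5 + 10.8/0.555 + 11.0/5.65e-06 + 9.19/1.23 = 1.947e+06 d.
K_eq = L / Σ(b_i/K_i) = 42.29 / 1.947e+06 = 2.172e-05 m/day.
Q = K_eq · A · (Δh/L) = 2.172e-05 × 212 × (12.0/42.29) = 0.001307 m³/day.

0.00131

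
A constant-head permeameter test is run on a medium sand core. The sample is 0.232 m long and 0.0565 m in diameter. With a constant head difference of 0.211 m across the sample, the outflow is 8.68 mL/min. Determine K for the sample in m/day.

5.48

Cross-sectional area A = π·(d/2)² = π × (0.0565/2)² = 0.002507 m².
Convert discharge: 8.68 mL/min = 1.447e-07 m³/s.
Darcy's law rearranged: K = Q·L / (A·Δh) = 1.447e-07 × 0.232 / (0.002507 × 0.211) = 6.344e-05 m/s = 5.482 m/day.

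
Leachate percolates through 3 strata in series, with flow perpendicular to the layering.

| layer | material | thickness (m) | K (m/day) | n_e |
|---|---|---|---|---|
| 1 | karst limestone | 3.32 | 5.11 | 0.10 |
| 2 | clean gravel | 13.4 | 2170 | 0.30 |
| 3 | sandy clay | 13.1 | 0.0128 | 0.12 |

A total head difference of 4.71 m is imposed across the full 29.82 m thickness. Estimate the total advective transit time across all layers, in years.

3.53

With flow normal to the layers, continuity requires the same specific discharge q through every layer.
Σ(b_i/K_i) = 3.32/5.11 + 13.4/2170 + 13.1/0.0128 = 1024 d.
q = Δh / Σ(b_i/K_i) = 4.71 / 1024 = 0.004599 m/day.
In each layer the seepage velocity is v_i = q/n_i, so the layer transit time is t_i = b_i·n_i / q:
  layer 1 (karst limestone): t_1 = 3.32 × 0.10 / 0.004599 = 72.19 d
  layer 2 (clean gravel): t_2 = 13.4 × 0.30 / 0.004599 = 874.1 d
  layer 3 (sandy clay): t_3 = 13.1 × 0.12 / 0.004599 = 341.8 d
Total t = Σ t_i = 1288 days = 3.526 years.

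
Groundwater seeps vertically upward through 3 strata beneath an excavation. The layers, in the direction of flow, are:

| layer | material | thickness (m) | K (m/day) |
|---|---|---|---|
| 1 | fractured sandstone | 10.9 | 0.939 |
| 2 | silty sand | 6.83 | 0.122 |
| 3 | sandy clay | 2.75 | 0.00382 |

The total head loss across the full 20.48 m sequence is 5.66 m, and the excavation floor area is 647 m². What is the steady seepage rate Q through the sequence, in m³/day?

Flow is perpendicular to layering, so the layers act in series and the equivalent K is the thickness-weighted harmonic mean.
Total thickness L = 10.9 + 6.83 + 2.75 = 20.48 m.
Σ(b_i/K_i) = 10.9/0.939 + 6.83/0.122 + 2.75/0.00382 = 787.5 d.
K_eq = L / Σ(b_i/K_i) = 20.48 / 787.5 = 0.02601 m/day.
Q = K_eq · A · (Δh/L) = 0.02601 × 647 × (5.66/20.48) = 4.650 m³/day.

4.65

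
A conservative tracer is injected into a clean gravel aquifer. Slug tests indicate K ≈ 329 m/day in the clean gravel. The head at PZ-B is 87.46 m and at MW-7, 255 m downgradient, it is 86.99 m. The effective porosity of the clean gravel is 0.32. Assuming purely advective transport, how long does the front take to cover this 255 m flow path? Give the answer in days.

135

Hydraulic gradient i = (87.46 − 86.99) / 255 = 0.47 / 255 = 0.001843.
Darcy flux q = K · i = 329.0 × 0.001843 = 0.6064 m/day.
Seepage velocity v = q / n_e = 0.6064 / 0.32 = 1.895 m/day.
Travel time t = L / v = 255 / 1.895 = 134.6 days.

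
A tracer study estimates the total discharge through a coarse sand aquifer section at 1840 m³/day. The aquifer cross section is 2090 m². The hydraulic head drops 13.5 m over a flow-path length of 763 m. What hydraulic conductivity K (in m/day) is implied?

Hydraulic gradient i = Δh / L = 13.5 / 763 = 0.01769.
From Q = K·A·i, K = Q / (A·i) = 1840 / (2090 × 0.01769) = 49.76 m/day.

49.8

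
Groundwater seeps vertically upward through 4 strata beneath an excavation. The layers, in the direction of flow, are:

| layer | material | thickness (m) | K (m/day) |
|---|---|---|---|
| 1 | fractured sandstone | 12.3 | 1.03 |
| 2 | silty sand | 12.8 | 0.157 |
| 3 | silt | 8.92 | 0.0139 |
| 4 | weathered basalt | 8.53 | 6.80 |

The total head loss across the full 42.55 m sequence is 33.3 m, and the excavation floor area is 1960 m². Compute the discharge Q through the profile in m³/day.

Flow is perpendicular to layering, so the layers act in series and the equivalent K is the thickness-weighted harmonic mean.
Total thickness L = 12.3 + 12.8 + 8.92 + 8.53 = 42.55 m.
Σ(b_i/K_i) = 12.3/1.03 + 12.8/0.157 + 8.92/0.0139 + 8.53/6.80 = 736.5 d.
K_eq = L / Σ(b_i/K_i) = 42.55 / 736.5 = 0.05778 m/day.
Q = K_eq · A · (Δh/L) = 0.05778 × 1960 × (33.3/42.55) = 88.62 m³/day.

88.6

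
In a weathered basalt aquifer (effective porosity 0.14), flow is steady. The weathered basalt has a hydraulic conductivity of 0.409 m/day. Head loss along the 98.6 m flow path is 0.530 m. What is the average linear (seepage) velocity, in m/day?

Hydraulic gradient i = Δh / L = 0.530 / 98.6 = 0.005375.
Darcy flux q = K · i = 0.4090 × 0.005375 = 0.002198 m/day.
Seepage velocity v = q / n_e = 0.002198 / 0.14 = 0.01570 m/day.

0.0157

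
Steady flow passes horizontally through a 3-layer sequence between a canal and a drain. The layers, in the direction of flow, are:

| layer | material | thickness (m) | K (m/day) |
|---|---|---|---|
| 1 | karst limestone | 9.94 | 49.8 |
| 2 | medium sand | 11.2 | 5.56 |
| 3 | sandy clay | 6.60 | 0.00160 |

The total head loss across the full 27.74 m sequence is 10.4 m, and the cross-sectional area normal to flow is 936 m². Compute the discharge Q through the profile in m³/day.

2.36

Flow is perpendicular to layering, so the layers act in series and the equivalent K is the thickness-weighted harmonic mean.
Total thickness L = 9.94 + 11.2 + 6.60 = 27.74 m.
Σ(b_i/K_i) = 9.94/49.8 + 11.2/5.56 + 6.60/0.00160 = 4127 d.
K_eq = L / Σ(b_i/K_i) = 27.74 / 4127 = 0.006721 m/day.
Q = K_eq · A · (Δh/L) = 0.006721 × 936 × (10.4/27.74) = 2.359 m³/day.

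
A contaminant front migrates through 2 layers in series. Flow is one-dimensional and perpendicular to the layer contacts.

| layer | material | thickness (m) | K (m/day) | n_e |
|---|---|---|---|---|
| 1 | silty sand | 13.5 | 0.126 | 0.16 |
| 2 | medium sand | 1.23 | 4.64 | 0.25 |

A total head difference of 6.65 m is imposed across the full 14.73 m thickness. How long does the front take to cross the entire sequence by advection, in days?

39.9

With flow normal to the layers, continuity requires the same specific discharge q through every layer.
Σ(b_i/K_i) = 13.5/0.126 + 1.23/4.64 = 107.4 d.
q = Δh / Σ(b_i/K_i) = 6.65 / 107.4 = 0.06191 m/day.
In each layer the seepage velocity is v_i = q/n_i, so the layer transit time is t_i = b_i·n_i / q:
  layer 1 (silty sand): t_1 = 13.5 × 0.16 / 0.06191 = 34.89 d
  layer 2 (medium sand): t_2 = 1.23 × 0.25 / 0.06191 = 4.967 d
Total t = Σ t_i = 39.85 days.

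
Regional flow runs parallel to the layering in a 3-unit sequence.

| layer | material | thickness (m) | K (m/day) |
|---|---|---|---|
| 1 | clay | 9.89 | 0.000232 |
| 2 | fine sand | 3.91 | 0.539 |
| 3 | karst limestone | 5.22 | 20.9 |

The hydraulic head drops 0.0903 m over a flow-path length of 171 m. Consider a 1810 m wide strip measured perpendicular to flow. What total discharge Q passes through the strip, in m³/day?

106

Flow is parallel to layering, so each bed carries its own Darcy discharge and the transmissivities add.
Σ(K_i·b_i) = 0.000232×9.89 + 0.539×3.91 + 20.9×5.22 = 111.2 m²/day.
Hydraulic gradient i = Δh / L = 0.0903 / 171 = 0.0005281.
Q = Σ(K_i·b_i) · W · i = 111.2 × 1810 × 0.0005281 = 106.3 m³/day.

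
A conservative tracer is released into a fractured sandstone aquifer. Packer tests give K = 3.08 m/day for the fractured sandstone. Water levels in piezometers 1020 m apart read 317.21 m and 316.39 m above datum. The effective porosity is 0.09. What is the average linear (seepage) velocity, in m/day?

Hydraulic gradient i = (317.21 − 316.39) / 1020 = 0.82 / 1020 = 0.0008039.
Darcy flux q = K · i = 3.080 × 0.0008039 = 0.002476 m/day.
Seepage velocity v = q / n_e = 0.002476 / 0.09 = 0.02751 m/day.

0.0275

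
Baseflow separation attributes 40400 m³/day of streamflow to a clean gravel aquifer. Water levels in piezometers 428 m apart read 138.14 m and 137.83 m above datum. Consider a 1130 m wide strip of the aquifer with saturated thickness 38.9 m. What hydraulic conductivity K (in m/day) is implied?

Cross-sectional area A = 1130 × 38.9 = 43957 m².
Hydraulic gradient i = (138.14 − 137.83) / 428 = 0.31 / 428 = 0.0007243.
From Q = K·A·i, K = Q / (A·i) = 40400 / (43957 × 0.0007243) = 1269 m/day.

1270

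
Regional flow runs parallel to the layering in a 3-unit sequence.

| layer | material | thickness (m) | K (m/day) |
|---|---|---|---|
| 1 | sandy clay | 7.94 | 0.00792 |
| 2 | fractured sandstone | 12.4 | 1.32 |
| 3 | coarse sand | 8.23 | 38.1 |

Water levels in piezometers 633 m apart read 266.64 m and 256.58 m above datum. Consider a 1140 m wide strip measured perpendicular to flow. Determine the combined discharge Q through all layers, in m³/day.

5980

Flow is parallel to layering, so each bed carries its own Darcy discharge and the transmissivities add.
Σ(K_i·b_i) = 0.00792×7.94 + 1.32×12.4 + 38.1×8.23 = 330.0 m²/day.
Hydraulic gradient i = (266.64 − 256.58) / 633 = 10.06 / 633 = 0.01589.
Q = Σ(K_i·b_i) · W · i = 330.0 × 1140 × 0.01589 = 5979 m³/day.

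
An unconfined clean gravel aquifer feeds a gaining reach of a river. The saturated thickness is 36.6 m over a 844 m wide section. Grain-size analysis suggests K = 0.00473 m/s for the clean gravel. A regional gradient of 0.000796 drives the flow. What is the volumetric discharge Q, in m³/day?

Convert K: 0.00473 m/s × 86400 = 408.7 m/day.
Cross-sectional area A = 844 × 36.6 = 30890 m².
Hydraulic gradient i = 0.000796.
Darcy's law: Q = K · A · i = 408.7 × 30890 × 0.0007960 = 10049 m³/day.

10000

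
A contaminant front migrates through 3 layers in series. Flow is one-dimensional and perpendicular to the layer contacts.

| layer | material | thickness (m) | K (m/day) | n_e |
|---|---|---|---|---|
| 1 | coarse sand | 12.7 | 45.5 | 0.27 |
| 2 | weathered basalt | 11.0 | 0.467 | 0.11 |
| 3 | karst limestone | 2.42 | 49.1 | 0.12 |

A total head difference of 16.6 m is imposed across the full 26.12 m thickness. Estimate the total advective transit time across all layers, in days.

With flow normal to the layers, continuity requires the same specific discharge q through every layer.
Σ(b_i/K_i) = 12.7/45.5 + 11.0/0.467 + 2.42/49.1 = 23.88 d.
q = Δh / Σ(b_i/K_i) = 16.6 / 23.88 = 0.6951 m/day.
In each layer the seepage velocity is v_i = q/n_i, so the layer transit time is t_i = b_i·n_i / q:
  layer 1 (coarse sand): t_1 = 12.7 × 0.27 / 0.6951 = 4.933 d
  layer 2 (weathered basalt): t_2 = 11.0 × 0.11 / 0.6951 = 1.741 d
  layer 3 (karst limestone): t_3 = 2.42 × 0.12 / 0.6951 = 0.4178 d
Total t = Σ t_i = 7.092 days.

7.09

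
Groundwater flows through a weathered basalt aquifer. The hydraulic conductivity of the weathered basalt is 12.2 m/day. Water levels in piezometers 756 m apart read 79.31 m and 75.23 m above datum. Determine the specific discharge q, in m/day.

Hydraulic gradient i = (79.31 − 75.23) / 756 = 4.08 / 756 = 0.005397.
Specific discharge q = K · i = 12.20 × 0.005397 = 0.06584 m/day.

0.0658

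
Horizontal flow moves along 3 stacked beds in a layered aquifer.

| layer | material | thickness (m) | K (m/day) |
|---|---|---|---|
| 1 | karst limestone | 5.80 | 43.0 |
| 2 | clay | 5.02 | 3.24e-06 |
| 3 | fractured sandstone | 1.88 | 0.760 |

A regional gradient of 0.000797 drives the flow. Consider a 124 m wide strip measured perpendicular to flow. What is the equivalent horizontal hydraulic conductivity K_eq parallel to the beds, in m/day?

Flow is parallel to layering, so each bed carries its own Darcy discharge and the transmissivities add.
Σ(K_i·b_i) = 43.0×5.80 + 3.24e-06×5.02 + 0.760×1.88 = 250.8 m²/day.
Total thickness b = 12.70 m, so K_eq = Σ(K_i·b_i)/b = 19.75 m/day.

19.8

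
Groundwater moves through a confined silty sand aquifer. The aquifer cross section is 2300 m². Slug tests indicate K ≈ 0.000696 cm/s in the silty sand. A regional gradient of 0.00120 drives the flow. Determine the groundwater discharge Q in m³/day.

Convert K: 0.000696 cm/s × 864 = 0.6013 m/day.
Hydraulic gradient i = 0.00120.
Darcy's law: Q = K · A · i = 0.6013 × 2300 × 0.001200 = 1.660 m³/day.

1.66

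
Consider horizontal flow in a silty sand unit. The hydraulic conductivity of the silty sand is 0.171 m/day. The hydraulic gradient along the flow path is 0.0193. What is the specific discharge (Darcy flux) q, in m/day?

0.00330

Hydraulic gradient i = 0.0193.
Specific discharge q = K · i = 0.1710 × 0.01930 = 0.003300 m/day.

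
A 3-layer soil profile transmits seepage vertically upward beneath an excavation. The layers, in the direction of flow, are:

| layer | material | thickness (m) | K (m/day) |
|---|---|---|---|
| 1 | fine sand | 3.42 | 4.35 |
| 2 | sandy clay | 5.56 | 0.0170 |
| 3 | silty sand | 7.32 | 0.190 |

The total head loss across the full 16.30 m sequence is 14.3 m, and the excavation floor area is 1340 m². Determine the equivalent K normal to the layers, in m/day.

0.0445

Flow is perpendicular to layering, so the layers act in series and the equivalent K is the thickness-weighted harmonic mean.
Total thickness L = 3.42 + 5.56 + 7.32 = 16.30 m.
Σ(b_i/K_i) = 3.42/4.35 + 5.56/0.0170 + 7.32/0.190 = 366.4 d.
K_eq = L / Σ(b_i/K_i) = 16.30 / 366.4 = 0.04449 m/day.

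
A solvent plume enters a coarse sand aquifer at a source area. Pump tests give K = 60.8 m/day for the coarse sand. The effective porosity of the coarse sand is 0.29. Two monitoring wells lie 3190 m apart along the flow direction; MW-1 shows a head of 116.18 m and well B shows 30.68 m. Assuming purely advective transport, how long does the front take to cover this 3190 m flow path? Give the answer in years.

Hydraulic gradient i = (116.18 − 30.68) / 3190 = 85.5 / 3190 = 0.02680.
Darcy flux q = K · i = 60.80 × 0.02680 = 1.630 m/day.
Seepage velocity v = q / n_e = 1.630 / 0.29 = 5.619 m/day.
Travel time t = L / v = 3190 / 5.619 = 567.7 days = 1.554 years.

1.55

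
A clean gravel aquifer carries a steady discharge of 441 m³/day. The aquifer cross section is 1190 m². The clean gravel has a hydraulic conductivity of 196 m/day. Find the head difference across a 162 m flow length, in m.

0.306

From Q = K·A·i, i = Q / (K·A) = 441 / (196.0 × 1190) = 0.001891.
Head loss Δh = i · L = 0.001891 × 162 = 0.3063 m.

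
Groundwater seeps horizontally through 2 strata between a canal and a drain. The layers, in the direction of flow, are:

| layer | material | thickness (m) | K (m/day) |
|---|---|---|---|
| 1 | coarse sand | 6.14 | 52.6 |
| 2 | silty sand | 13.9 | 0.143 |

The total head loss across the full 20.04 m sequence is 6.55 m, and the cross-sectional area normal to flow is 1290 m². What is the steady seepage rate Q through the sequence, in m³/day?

Flow is perpendicular to layering, so the layers act in series and the equivalent K is the thickness-weighted harmonic mean.
Total thickness L = 6.14 + 13.9 = 20.04 m.
Σ(b_i/K_i) = 6.14/52.6 + 13.9/0.143 = 97.32 d.
K_eq = L / Σ(b_i/K_i) = 20.04 / 97.32 = 0.2059 m/day.
Q = K_eq · A · (Δh/L) = 0.2059 × 1290 × (6.55/20.04) = 86.82 m³/day.

86.8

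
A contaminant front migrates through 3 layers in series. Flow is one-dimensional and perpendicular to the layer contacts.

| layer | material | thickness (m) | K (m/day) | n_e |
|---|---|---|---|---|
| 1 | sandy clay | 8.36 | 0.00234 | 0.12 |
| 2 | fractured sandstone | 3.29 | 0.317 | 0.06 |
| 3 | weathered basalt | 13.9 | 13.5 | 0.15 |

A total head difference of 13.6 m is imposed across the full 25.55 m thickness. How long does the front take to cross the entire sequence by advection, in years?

With flow normal to the layers, continuity requires the same specific discharge q through every layer.
Σ(b_i/K_i) = 8.36/0.00234 + 3.29/0.317 + 13.9/13.5 = 3584 d.
q = Δh / Σ(b_i/K_i) = 13.6 / 3584 = 0.003795 m/day.
In each layer the seepage velocity is v_i = q/n_i, so the layer transit time is t_i = b_i·n_i / q:
  layer 1 (sandy clay): t_1 = 8.36 × 0.12 / 0.003795 = 264.4 d
  layer 2 (fractured sandstone): t_2 = 3.29 × 0.06 / 0.003795 = 52.02 d
  layer 3 (weathered basalt): t_3 = 13.9 × 0.15 / 0.003795 = 549.5 d
Total t = Σ t_i = 865.9 days = 2.371 years.

2.37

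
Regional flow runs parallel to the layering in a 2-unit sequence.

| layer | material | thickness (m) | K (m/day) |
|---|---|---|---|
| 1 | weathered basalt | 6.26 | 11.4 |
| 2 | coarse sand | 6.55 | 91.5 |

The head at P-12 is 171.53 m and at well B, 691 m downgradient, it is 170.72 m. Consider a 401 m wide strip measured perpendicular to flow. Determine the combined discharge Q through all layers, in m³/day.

Flow is parallel to layering, so each bed carries its own Darcy discharge and the transmissivities add.
Σ(K_i·b_i) = 11.4×6.26 + 91.5×6.55 = 670.7 m²/day.
Hydraulic gradient i = (171.53 − 170.72) / 691 = 0.81 / 691 = 0.001172.
Q = Σ(K_i·b_i) · W · i = 670.7 × 401 × 0.001172 = 315.3 m³/day.

315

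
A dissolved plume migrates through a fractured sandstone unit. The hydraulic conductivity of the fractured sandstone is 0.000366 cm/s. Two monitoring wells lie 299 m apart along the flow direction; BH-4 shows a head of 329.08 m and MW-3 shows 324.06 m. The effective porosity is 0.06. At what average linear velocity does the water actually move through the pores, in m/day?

0.0885

Convert K: 0.000366 cm/s × 864 = 0.3162 m/day.
Hydraulic gradient i = (329.08 − 324.06) / 299 = 5.02 / 299 = 0.01679.
Darcy flux q = K · i = 0.3162 × 0.01679 = 0.005309 m/day.
Seepage velocity v = q / n_e = 0.005309 / 0.06 = 0.08849 m/day.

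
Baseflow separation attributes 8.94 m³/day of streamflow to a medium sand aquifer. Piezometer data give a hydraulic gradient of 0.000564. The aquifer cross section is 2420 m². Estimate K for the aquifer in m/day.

Hydraulic gradient i = 0.000564.
From Q = K·A·i, K = Q / (A·i) = 8.94 / (2420 × 0.0005640) = 6.550 m/day.

6.55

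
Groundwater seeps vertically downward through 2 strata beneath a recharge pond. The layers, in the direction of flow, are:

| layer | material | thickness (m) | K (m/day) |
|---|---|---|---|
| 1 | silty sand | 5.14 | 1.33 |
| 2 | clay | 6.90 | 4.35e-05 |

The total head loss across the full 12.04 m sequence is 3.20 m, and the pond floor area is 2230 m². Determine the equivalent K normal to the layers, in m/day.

Flow is perpendicular to layering, so the layers act in series and the equivalent K is the thickness-weighted harmonic mean.
Total thickness L = 5.14 + 6.90 = 12.04 m.
Σ(b_i/K_i) = 5.14/1.33 + 6.90/4.35e-05 = 1.586e+05 d.
K_eq = L / Σ(b_i/K_i) = 12.04 / 1.586e+05 = 7.590e-05 m/day.

7.59e-05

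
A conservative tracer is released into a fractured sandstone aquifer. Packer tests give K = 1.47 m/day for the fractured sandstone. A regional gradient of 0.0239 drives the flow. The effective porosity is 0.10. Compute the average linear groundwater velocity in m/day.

0.351

Hydraulic gradient i = 0.0239.
Darcy flux q = K · i = 1.470 × 0.02390 = 0.03513 m/day.
Seepage velocity v = q / n_e = 0.03513 / 0.10 = 0.3513 m/day.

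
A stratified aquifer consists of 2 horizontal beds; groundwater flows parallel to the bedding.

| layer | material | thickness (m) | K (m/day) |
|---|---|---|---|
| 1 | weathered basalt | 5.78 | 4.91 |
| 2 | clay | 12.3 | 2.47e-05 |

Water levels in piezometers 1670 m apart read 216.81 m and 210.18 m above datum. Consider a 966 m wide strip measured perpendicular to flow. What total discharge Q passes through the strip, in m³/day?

109

Flow is parallel to layering, so each bed carries its own Darcy discharge and the transmissivities add.
Σ(K_i·b_i) = 4.91×5.78 + 2.47e-05×12.3 = 28.38 m²/day.
Hydraulic gradient i = (216.81 − 210.18) / 1670 = 6.63 / 1670 = 0.003970.
Q = Σ(K_i·b_i) · W · i = 28.38 × 966 × 0.003970 = 108.8 m³/day.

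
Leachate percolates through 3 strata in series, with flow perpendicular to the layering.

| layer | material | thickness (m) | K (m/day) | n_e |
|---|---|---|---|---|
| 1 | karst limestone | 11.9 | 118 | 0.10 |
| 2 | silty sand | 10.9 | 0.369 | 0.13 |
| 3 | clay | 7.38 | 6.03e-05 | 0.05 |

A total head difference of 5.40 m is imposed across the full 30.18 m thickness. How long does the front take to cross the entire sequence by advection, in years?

With flow normal to the layers, continuity requires the same specific discharge q through every layer.
Σ(b_i/K_i) = 11.9/118 + 10.9/0.369 + 7.38/6.03e-05 = 1.224e+05 d.
q = Δh / Σ(b_i/K_i) = 5.40 / 1.224e+05 = 4.411e-05 m/day.
In each layer the seepage velocity is v_i = q/n_i, so the layer transit time is t_i = b_i·n_i / q:
  layer 1 (karst limestone): t_1 = 11.9 × 0.10 / 4.411e-05 = 26977 d
  layer 2 (silty sand): t_2 = 10.9 × 0.13 / 4.411e-05 = 32123 d
  layer 3 (clay): t_3 = 7.38 × 0.05 / 4.411e-05 = 8365 d
Total t = Σ t_i = 67466 days = 184.7 years.

185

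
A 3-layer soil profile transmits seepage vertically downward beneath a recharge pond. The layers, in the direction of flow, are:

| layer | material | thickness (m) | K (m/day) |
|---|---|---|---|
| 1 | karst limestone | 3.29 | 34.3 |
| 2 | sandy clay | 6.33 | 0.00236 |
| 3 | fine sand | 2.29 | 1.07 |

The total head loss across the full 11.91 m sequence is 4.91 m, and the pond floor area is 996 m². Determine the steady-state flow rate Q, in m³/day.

1.82

Flow is perpendicular to layering, so the layers act in series and the equivalent K is the thickness-weighted harmonic mean.
Total thickness L = 3.29 + 6.33 + 2.29 = 11.91 m.
Σ(b_i/K_i) = 3.29/34.3 + 6.33/0.00236 + 2.29/1.07 = 2684 d.
K_eq = L / Σ(b_i/K_i) = 11.91 / 2684 = 0.004437 m/day.
Q = K_eq · A · (Δh/L) = 0.004437 × 996 × (4.91/11.91) = 1.822 m³/day.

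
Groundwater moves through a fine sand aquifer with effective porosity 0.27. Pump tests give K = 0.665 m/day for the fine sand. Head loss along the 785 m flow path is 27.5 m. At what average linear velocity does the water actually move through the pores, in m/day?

0.0863

Hydraulic gradient i = Δh / L = 27.5 / 785 = 0.03503.
Darcy flux q = K · i = 0.6650 × 0.03503 = 0.02330 m/day.
Seepage velocity v = q / n_e = 0.02330 / 0.27 = 0.08628 m/day.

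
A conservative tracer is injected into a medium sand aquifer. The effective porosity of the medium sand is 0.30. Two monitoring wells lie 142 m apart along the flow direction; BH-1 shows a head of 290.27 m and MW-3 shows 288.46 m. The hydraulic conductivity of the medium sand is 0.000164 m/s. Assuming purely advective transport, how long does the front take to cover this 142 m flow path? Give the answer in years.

Convert K: 0.000164 m/s × 86400 = 14.17 m/day.
Hydraulic gradient i = (290.27 − 288.46) / 142 = 1.81 / 142 = 0.01275.
Darcy flux q = K · i = 14.17 × 0.01275 = 0.1806 m/day.
Seepage velocity v = q / n_e = 0.1806 / 0.30 = 0.6020 m/day.
Travel time t = L / v = 142 / 0.6020 = 235.9 days = 0.6458 years.

0.646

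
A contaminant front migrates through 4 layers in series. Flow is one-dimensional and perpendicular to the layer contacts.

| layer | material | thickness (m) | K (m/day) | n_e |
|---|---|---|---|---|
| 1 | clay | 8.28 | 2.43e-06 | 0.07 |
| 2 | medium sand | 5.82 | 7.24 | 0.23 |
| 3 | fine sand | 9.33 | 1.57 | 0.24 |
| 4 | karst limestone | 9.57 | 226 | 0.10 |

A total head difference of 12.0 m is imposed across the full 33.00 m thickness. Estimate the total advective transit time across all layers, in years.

With flow normal to the layers, continuity requires the same specific discharge q through every layer.
Σ(b_i/K_i) = 8.28/2.43e-06 + 5.82/7.24 + 9.33/1.57 + 9.57/226 = 3.407e+06 d.
q = Δh / Σ(b_i/K_i) = 12.0 / 3.407e+06 = 3.522e-06 m/day.
In each layer the seepage velocity is v_i = q/n_i, so the layer transit time is t_i = b_i·n_i / q:
  layer 1 (clay): t_1 = 8.28 × 0.07 / 3.522e-06 = 1.646e+05 d
  layer 2 (medium sand): t_2 = 5.82 × 0.23 / 3.522e-06 = 3.801e+05 d
  layer 3 (fine sand): t_3 = 9.33 × 0.24 / 3.522e-06 = 6.358e+05 d
  layer 4 (karst limestone): t_4 = 9.57 × 0.10 / 3.522e-06 = 2.717e+05 d
Total t = Σ t_i = 1.452e+06 days = 3976 years.

3980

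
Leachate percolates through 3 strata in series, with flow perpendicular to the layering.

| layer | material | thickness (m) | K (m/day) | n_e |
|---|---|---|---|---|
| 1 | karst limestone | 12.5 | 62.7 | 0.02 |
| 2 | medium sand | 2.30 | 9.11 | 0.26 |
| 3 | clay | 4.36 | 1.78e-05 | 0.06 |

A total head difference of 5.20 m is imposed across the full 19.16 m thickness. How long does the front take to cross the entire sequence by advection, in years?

With flow normal to the layers, continuity requires the same specific discharge q through every layer.
Σ(b_i/K_i) = 12.5/62.7 + 2.30/9.11 + 4.36/1.78e-05 = 2.449e+05 d.
q = Δh / Σ(b_i/K_i) = 5.20 / 2.449e+05 = 2.123e-05 m/day.
In each layer the seepage velocity is v_i = q/n_i, so the layer transit time is t_i = b_i·n_i / q:
  layer 1 (karst limestone): t_1 = 12.5 × 0.02 / 2.123e-05 = 11776 d
  layer 2 (medium sand): t_2 = 2.30 × 0.26 / 2.123e-05 = 28169 d
  layer 3 (clay): t_3 = 4.36 × 0.06 / 2.123e-05 = 12323 d
Total t = Σ t_i = 52267 days = 143.1 years.

143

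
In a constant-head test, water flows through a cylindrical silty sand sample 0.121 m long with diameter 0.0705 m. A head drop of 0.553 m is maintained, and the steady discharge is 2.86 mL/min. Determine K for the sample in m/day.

Cross-sectional area A = π·(d/2)² = π × (0.0705/2)² = 0.003904 m².
Convert discharge: 2.86 mL/min = 4.767e-08 m³/s.
Darcy's law rearranged: K = Q·L / (A·Δh) = 4.767e-08 × 0.121 / (0.003904 × 0.553) = 2.672e-06 m/s = 0.2308 m/day.

0.231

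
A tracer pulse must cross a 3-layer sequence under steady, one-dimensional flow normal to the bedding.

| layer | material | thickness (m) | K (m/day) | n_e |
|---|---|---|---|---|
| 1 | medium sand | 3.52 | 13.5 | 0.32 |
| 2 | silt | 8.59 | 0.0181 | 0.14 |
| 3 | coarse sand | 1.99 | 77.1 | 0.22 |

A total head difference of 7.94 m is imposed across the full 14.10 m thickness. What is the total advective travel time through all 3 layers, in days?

165

With flow normal to the layers, continuity requires the same specific discharge q through every layer.
Σ(b_i/K_i) = 3.52/13.5 + 8.59/0.0181 + 1.99/77.1 = 474.9 d.
q = Δh / Σ(b_i/K_i) = 7.94 / 474.9 = 0.01672 m/day.
In each layer the seepage velocity is v_i = q/n_i, so the layer transit time is t_i = b_i·n_i / q:
  layer 1 (medium sand): t_1 = 3.52 × 0.32 / 0.01672 = 67.37 d
  layer 2 (silt): t_2 = 8.59 × 0.14 / 0.01672 = 71.92 d
  layer 3 (coarse sand): t_3 = 1.99 × 0.22 / 0.01672 = 26.18 d
Total t = Σ t_i = 165.5 days.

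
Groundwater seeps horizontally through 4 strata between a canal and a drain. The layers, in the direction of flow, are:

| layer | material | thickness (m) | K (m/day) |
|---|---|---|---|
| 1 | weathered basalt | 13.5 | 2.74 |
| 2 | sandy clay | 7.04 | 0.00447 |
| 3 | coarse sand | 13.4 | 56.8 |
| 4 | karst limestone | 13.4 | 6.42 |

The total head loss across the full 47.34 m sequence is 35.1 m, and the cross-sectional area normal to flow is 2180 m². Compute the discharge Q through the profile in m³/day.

48.4

Flow is perpendicular to layering, so the layers act in series and the equivalent K is the thickness-weighted harmonic mean.
Total thickness L = 13.5 + 7.04 + 13.4 + 13.4 = 47.34 m.
Σ(b_i/K_i) = 13.5/2.74 + 7.04/0.00447 + 13.4/56.8 + 13.4/6.42 = 1582 d.
K_eq = L / Σ(b_i/K_i) = 47.34 / 1582 = 0.02992 m/day.
Q = K_eq · A · (Δh/L) = 0.02992 × 2180 × (35.1/47.34) = 48.36 m³/day.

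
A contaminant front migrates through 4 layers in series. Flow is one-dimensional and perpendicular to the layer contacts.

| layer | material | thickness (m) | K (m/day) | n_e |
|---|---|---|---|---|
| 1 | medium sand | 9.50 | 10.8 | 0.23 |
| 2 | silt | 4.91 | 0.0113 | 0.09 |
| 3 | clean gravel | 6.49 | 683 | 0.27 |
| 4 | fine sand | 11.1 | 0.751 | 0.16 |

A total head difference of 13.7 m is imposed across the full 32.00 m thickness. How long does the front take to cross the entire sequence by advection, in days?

202

With flow normal to the layers, continuity requires the same specific discharge q through every layer.
Σ(b_i/K_i) = 9.50/10.8 + 4.91/0.0113 + 6.49/683 + 11.1/0.751 = 450.2 d.
q = Δh / Σ(b_i/K_i) = 13.7 / 450.2 = 0.03043 m/day.
In each layer the seepage velocity is v_i = q/n_i, so the layer transit time is t_i = b_i·n_i / q:
  layer 1 (medium sand): t_1 = 9.50 × 0.23 / 0.03043 = 71.80 d
  layer 2 (silt): t_2 = 4.91 × 0.09 / 0.03043 = 14.52 d
  layer 3 (clean gravel): t_3 = 6.49 × 0.27 / 0.03043 = 57.58 d
  layer 4 (fine sand): t_4 = 11.1 × 0.16 / 0.03043 = 58.36 d
Total t = Σ t_i = 202.3 days.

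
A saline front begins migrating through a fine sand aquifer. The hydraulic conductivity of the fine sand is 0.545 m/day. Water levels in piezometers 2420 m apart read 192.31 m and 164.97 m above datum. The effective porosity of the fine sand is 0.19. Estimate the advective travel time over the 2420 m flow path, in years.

204

Hydraulic gradient i = (192.31 − 164.97) / 2420 = 27.34 / 2420 = 0.01130.
Darcy flux q = K · i = 0.5450 × 0.01130 = 0.006157 m/day.
Seepage velocity v = q / n_e = 0.006157 / 0.19 = 0.03241 m/day.
Travel time t = L / v = 2420 / 0.03241 = 74677 days = 204.5 years.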